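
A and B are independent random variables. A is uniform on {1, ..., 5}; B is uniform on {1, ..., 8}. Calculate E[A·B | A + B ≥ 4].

P(A + B ≥ 4) = 37/40.
Summing AB·P(x,y) over outcomes with A + B ≥ 4 gives 107/8.
E[A·B | A + B ≥ 4] = (107/8) / (37/40) = 535/37.

535/37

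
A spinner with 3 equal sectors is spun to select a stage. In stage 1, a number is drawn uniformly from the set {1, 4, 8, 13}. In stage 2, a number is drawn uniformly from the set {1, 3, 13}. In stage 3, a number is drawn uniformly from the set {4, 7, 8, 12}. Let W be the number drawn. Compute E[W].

E[W | stage 1] = (1+4+8+13)/4 = 13/2.
E[W | stage 2] = (1+3+13)/3 = 17/3.
E[W | stage 3] = (4+7+8+12)/4 = 31/4.
E[W] = (1/3)·(13/2) + (1/3)·(17/3) + (1/3)·(31/4) = 239/36.

239/36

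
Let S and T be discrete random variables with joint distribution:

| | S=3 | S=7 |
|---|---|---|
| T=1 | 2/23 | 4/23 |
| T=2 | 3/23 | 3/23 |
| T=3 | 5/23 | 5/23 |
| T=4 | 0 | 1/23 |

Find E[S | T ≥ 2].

87/17

P(T ≥ 2) = 17/23.
Σ S·P over the event = 3·(3/23) + 3·(5/23) + 7·(3/23) + 7·(5/23) + 7·(1/23) = 87/23.
E[S | T ≥ 2] = (87/23) / (17/23) = 87/17.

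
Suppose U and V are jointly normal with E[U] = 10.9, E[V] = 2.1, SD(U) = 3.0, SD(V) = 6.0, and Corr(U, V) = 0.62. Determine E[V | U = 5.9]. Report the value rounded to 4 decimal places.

-4.1000

The regression of V on U has slope ρ·σ_V/σ_U and passes through (μ_U, μ_V).
E[V | U=5.9] = 2.1 + (0.62)·(6.0/3.0)·(5.9 − (10.9)) = 2.1 + (1.24)·(-5) = -4.1000.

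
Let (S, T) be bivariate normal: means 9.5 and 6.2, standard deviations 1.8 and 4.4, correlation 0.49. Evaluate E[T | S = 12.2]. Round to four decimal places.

9.4340

E[T | S=x] = μ_T + ρ(σ_T/σ_S)(x − μ_S) for jointly normal variables.
E[T | S=12.2] = 6.2 + (0.49)·(4.4/1.8)·(12.2 − (9.5)) = 6.2 + (1.19778)·(2.7) = 9.4340.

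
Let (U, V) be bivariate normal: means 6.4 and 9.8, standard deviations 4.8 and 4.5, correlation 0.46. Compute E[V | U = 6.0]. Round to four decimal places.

E[V | U=x] = μ_V + ρ(σ_V/σ_U)(x − μ_U) for jointly normal variables.
E[V | U=6.0] = 9.8 + (0.46)·(4.5/4.8)·(6.0 − (6.4)) = 9.8 + (0.43125)·(-0.4) = 9.6275.

9.6275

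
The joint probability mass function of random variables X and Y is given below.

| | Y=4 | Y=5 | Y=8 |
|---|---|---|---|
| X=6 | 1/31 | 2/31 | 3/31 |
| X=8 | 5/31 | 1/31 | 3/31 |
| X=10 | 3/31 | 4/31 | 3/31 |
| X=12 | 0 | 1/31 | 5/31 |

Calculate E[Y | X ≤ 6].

P(X ≤ 6) = 6/31.
Σ Y·P over the event = 4·(1/31) + 5·(2/31) + 8·(3/31) = 38/31.
E[Y | X ≤ 6] = (38/31) / (6/31) = 19/3.

19/3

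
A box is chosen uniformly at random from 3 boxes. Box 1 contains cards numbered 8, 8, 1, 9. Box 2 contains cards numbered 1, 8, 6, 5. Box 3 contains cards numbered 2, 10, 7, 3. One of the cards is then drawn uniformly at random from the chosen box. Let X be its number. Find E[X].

17/3

E[X | box 1] = (8+8+1+9)/4 = 13/2.
E[X | box 2] = (1+8+6+5)/4 = 5.
E[X | box 3] = (2+10+7+3)/4 = 11/2.
By the law of total expectation,
E[X] = (1/3)·(13/2) + (1/3)·(5) + (1/3)·(11/2) = 17/3.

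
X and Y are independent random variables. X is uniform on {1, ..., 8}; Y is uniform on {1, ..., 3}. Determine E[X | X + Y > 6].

77/12

P(X + Y > 6) = 1/2.
Summing X·P(x,y) over outcomes with X + Y > 6 gives 77/24.
E[X | X + Y > 6] = (77/24) / (1/2) = 77/12.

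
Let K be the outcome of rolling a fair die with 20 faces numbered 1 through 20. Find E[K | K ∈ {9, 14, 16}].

P(K ∈ {9, 14, 16}) = 3/20.
Σ over the event: 9·1/20 + 14·1/20 + 16·1/20 = 39/20.
E[K | K ∈ {9, 14, 16}] = (39/20) / (3/20) = 13.

13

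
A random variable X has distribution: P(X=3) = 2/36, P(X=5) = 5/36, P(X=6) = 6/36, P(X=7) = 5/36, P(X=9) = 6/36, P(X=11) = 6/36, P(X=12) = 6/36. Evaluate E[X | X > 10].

P(X > 10) = 1/3.
Σ over the event: 11·1/6 + 12·1/6 = 23/6.
E[X | X > 10] = (23/6) / (1/3) = 23/2.

23/2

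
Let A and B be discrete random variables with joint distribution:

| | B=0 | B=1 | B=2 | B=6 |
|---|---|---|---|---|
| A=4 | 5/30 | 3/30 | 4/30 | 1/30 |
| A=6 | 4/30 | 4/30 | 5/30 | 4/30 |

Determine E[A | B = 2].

P(B = 2) = 3/10.
Σ A·P over the event = 4·(4/30) + 6·(5/30) = 23/15.
E[A | B = 2] = (23/15) / (3/10) = 46/9.

46/9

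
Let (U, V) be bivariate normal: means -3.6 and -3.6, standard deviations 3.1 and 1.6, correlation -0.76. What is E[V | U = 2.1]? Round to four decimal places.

-5.8359

E[V | U=x] = μ_V + ρ(σ_V/σ_U)(x − μ_U) for jointly normal variables.
E[V | U=2.1] = -3.6 + (-0.76)·(1.6/3.1)·(2.1 − (-3.6)) = -3.6 + (-0.39226)·(5.7) = -5.8359.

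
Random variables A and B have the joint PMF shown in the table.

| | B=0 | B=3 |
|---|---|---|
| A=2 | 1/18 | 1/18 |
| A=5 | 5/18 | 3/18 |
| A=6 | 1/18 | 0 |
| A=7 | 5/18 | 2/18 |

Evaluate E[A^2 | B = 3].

P(B = 3) = 1/3.
Σ A^2·P over the event = 4·(1/18) + 25·(3/18) + 49·(2/18) = 59/6.
E[A^2 | B = 3] = (59/6) / (1/3) = 59/2.

59/2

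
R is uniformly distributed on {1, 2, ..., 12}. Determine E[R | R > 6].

Given R > 6, R is equally likely to be any of {7, 8, 9, 10, 11, 12}.
E[R | R > 6] = (7 + 8 + 9 + 10 + 11 + 12) / 6 = 19/2.

19/2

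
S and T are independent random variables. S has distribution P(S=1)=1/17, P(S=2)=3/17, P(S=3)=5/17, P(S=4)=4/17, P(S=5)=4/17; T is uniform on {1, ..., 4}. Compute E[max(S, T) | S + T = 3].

2

P(S + T = 3) = 1/17.
Summing max(S,T)·P(x,y) over outcomes with S + T = 3 gives 2/17.
E[max(S, T) | S + T = 3] = (2/17) / (1/17) = 2.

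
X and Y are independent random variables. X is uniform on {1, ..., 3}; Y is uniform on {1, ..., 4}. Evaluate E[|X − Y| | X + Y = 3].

1

Outcomes with X + Y = 3: (1,2), (2,1), each with probability 1/12.
E[|X − Y| | X + Y = 3] = (1 + 1) / 2 = 1.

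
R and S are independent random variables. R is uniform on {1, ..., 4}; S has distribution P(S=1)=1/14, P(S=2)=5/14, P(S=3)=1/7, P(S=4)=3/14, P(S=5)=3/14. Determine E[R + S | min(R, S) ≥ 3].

P(min(R, S) ≥ 3) = 2/7.
Summing (R+S)·P(x,y) over outcomes with min(R, S) ≥ 3 gives 61/28.
E[R + S | min(R, S) ≥ 3] = (61/28) / (2/7) = 61/8.

61/8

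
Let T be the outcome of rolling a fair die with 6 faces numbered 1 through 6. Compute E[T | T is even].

Given T is even, T is equally likely to be any of {2, 4, 6}.
E[T | T is even] = (2 + 4 + 6) / 3 = 4.

4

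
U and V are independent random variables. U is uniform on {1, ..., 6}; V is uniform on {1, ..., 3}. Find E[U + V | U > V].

25/4

P(U > V) = 2/3.
Summing (U+V)·P(x,y) over outcomes with U > V gives 25/6.
E[U + V | U > V] = (25/6) / (2/3) = 25/4.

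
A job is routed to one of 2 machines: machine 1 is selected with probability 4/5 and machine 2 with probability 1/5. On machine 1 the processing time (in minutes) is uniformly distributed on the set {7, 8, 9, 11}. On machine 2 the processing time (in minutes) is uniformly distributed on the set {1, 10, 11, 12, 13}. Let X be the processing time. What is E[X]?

222/25

E[X | machine 1] = (7+8+9+11)/4 = 35/4.
E[X | machine 2] = (1+10+11+12+13)/5 = 47/5.
E[X] = (4/5)·(35/4) + (1/5)·(47/5) = 222/25.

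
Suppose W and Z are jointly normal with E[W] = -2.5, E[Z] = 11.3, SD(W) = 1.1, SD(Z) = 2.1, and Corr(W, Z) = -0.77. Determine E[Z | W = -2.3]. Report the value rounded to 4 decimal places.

E[Z | W=x] = μ_Z + ρ(σ_Z/σ_W)(x − μ_W) for jointly normal variables.
E[Z | W=-2.3] = 11.3 + (-0.77)·(2.1/1.1)·(-2.3 − (-2.5)) = 11.3 + (-1.47)·(0.2) = 11.0060.

11.0060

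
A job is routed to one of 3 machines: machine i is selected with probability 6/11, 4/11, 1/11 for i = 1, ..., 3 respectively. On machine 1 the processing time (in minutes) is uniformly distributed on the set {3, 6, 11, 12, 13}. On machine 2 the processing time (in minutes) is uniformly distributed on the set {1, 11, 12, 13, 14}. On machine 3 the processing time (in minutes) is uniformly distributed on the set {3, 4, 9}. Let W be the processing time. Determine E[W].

E[W | machine 1] = (3+6+11+12+13)/5 = 9.
E[W | machine 2] = (1+11+12+13+14)/5 = 51/5.
E[W | machine 3] = (3+4+9)/3 = 16/3.
E[W] = (6/11)·(9) + (4/11)·(51/5) + (1/11)·(16/3) = 1502/165.

1502/165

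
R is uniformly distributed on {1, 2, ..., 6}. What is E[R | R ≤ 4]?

Given R ≤ 4, R is equally likely to be any of {1, 2, 3, 4}.
E[R | R ≤ 4] = (1 + 2 + 3 + 4) / 4 = 5/2.

5/2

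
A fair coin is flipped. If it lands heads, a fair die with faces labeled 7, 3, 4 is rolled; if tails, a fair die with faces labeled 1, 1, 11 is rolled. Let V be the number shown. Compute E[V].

9/2

E[V | heads] = (7+3+4)/3 = 14/3.
E[V | tails] = (1+1+11)/3 = 13/3.
E[V] = (1/2)·(14/3) + (1/2)·(13/3) = 9/2.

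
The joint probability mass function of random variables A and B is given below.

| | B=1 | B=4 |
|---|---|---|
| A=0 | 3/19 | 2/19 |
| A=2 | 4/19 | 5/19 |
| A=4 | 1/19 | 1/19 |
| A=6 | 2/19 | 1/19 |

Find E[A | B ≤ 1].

P(B ≤ 1) = 10/19.
Σ A·P over the event = 0·(3/19) + 2·(4/19) + 4·(1/19) + 6·(2/19) = 24/19.
E[A | B ≤ 1] = (24/19) / (10/19) = 12/5.

12/5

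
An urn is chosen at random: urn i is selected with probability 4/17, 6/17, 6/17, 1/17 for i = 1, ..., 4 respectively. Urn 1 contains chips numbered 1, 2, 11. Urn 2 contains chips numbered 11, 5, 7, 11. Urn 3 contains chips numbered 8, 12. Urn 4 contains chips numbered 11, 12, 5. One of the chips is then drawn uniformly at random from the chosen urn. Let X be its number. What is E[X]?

E[X | urn 1] = (1+2+11)/3 = 14/3.
E[X | urn 2] = (11+5+7+11)/4 = 17/2.
E[X | urn 3] = (8+12)/2 = 10.
E[X | urn 4] = (11+12+5)/3 = 28/3.
E[X] = (4/17)·(14/3) + (6/17)·(17/2) + (6/17)·(10) + (1/17)·(28/3) = 139/17.

139/17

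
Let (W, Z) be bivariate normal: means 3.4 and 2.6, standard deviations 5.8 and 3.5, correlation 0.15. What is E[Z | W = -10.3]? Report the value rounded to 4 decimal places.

1.3599

E[Z | W=x] = μ_Z + ρ(σ_Z/σ_W)(x − μ_W) for jointly normal variables.
E[Z | W=-10.3] = 2.6 + (0.15)·(3.5/5.8)·(-10.3 − (3.4)) = 2.6 + (0.090517)·(-13.7) = 1.3599.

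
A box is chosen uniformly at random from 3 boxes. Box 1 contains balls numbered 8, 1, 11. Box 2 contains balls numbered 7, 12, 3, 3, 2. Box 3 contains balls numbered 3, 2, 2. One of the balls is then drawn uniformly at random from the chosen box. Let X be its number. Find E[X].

E[X | box 1] = (8+1+11)/3 = 20/3.
E[X | box 2] = (7+12+3+3+2)/5 = 27/5.
E[X | box 3] = (3+2+2)/3 = 7/3.
E[X] = (1/3)·(20/3) + (1/3)·(27/5) + (1/3)·(7/3) = 24/5.

24/5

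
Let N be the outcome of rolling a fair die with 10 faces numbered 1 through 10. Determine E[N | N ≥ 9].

Given N ≥ 9, N is equally likely to be any of {9, 10}.
E[N | N ≥ 9] = (9 + 10) / 2 = 19/2.

19/2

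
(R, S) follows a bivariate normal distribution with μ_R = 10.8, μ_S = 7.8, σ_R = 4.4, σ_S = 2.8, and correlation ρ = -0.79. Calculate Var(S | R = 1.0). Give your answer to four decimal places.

The conditional variance in a bivariate normal is σ_S²(1 − ρ²), independent of x.
Var(S | R=1.0) = (2.8)²·(1 − (-0.79)²) = 7.84·0.3759 = 2.9471.

2.9471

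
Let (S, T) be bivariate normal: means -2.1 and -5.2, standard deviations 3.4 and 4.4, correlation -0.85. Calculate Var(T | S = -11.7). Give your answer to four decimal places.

Var(T | S=x) = (1 − ρ²)·σ_T².
Var(T | S=-11.7) = (4.4)²·(1 − (-0.85)²) = 19.36·0.2775 = 5.3724.

5.3724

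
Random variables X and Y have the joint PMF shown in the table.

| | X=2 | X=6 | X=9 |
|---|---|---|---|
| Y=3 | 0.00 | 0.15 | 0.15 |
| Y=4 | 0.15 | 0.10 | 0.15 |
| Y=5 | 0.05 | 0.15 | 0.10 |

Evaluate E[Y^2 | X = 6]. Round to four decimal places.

P(X = 6) = 0.40.
Σ Y^2·P over the event = 9·(0.15) + 16·(0.10) + 25·(0.15) = 6.70.
E[Y^2 | X = 6] = (6.70) / (0.40) = 16.7500.

16.7500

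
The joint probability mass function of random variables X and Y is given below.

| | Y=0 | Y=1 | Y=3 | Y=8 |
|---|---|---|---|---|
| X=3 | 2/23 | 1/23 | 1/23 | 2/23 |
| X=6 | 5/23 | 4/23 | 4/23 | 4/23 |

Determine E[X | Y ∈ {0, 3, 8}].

P(Y ∈ {0, 3, 8}) = 18/23.
Σ X·P over the event = 3·(2/23) + 3·(1/23) + 3·(2/23) + 6·(5/23) + 6·(4/23) + 6·(4/23) = 93/23.
E[X | Y ∈ {0, 3, 8}] = (93/23) / (18/23) = 31/6.

31/6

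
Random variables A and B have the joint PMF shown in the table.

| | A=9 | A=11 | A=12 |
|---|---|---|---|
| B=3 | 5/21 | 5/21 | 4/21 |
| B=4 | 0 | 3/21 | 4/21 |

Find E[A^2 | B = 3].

P(B = 3) = 2/3.
Summing A^2·P(A=x,B=y) over the conditioning event gives 1586/21.
E[A^2 | B = 3] = (1586/21) / (2/3) = 793/7.

793/7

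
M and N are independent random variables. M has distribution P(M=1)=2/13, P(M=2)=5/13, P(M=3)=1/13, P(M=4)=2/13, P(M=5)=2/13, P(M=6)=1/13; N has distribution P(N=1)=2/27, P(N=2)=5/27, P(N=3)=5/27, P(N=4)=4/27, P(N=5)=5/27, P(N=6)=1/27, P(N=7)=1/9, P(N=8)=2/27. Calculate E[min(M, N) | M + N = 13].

P(M + N = 13) = 7/351.
Summing min(M,N)·P(x,y) over outcomes with M + N = 13 gives 38/351.
E[min(M, N) | M + N = 13] = (38/351) / (7/351) = 38/7.

38/7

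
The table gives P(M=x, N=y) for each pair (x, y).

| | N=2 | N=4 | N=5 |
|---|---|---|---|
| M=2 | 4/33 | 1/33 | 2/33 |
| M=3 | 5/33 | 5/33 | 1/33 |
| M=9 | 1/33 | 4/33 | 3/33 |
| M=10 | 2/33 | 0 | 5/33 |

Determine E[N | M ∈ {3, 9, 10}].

97/26

P(M ∈ {3, 9, 10}) = 26/33.
Σ N·P over the event = 2·(5/33) + 4·(5/33) + 5·(1/33) + 2·(1/33) + 4·(4/33) + 5·(3/33) + 2·(2/33) + 5·(5/33) = 97/33.
E[N | M ∈ {3, 9, 10}] = (97/33) / (26/33) = 97/26.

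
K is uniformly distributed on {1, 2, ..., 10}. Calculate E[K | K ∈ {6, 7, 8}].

P(K ∈ {6, 7, 8}) = 3/10.
Σ over the event: 6·1/10 + 7·1/10 + 8·1/10 = 21/10.
E[K | K ∈ {6, 7, 8}] = (21/10) / (3/10) = 7.

7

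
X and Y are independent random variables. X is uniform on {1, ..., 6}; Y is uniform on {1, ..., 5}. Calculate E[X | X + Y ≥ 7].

P(X + Y ≥ 7) = 1/2.
Summing X·P(x,y) over outcomes with X + Y ≥ 7 gives 7/3.
E[X | X + Y ≥ 7] = (7/3) / (1/2) = 14/3.

14/3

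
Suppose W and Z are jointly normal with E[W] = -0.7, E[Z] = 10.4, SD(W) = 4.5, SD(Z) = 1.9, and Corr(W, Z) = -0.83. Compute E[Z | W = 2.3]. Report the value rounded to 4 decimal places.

The regression of Z on W has slope ρ·σ_Z/σ_W and passes through (μ_W, μ_Z).
E[Z | W=2.3] = 10.4 + (-0.83)·(1.9/4.5)·(2.3 − (-0.7)) = 10.4 + (-0.35044)·(3) = 9.3487.

9.3487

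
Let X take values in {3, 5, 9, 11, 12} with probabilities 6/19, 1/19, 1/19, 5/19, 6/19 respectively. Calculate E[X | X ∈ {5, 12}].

11

P(X ∈ {5, 12}) = 7/19.
Σ over the event: 5·1/19 + 12·6/19 = 77/19.
E[X | X ∈ {5, 12}] = (77/19) / (7/19) = 11.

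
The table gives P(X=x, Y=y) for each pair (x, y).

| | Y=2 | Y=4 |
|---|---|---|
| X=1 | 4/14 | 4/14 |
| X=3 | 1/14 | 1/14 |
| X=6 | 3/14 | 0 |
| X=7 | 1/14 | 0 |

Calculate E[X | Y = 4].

7/5

P(Y = 4) = 5/14.
Σ X·P over the event = 1·(4/14) + 3·(1/14) = 1/2.
E[X | Y = 4] = (1/2) / (5/14) = 7/5.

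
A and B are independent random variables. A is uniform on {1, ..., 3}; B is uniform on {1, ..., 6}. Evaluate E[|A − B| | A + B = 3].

1

Outcomes with A + B = 3: (1,2), (2,1), each with probability 1/18.
E[|A − B| | A + B = 3] = (1 + 1) / 2 = 1.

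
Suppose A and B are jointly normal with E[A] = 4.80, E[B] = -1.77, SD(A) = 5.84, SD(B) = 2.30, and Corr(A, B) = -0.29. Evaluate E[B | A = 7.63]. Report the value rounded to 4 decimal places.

For a bivariate normal, E[B | A=x] = μ_B + ρ·(σ_B/σ_A)·(x − μ_A).
E[B | A=7.63] = -1.77 + (-0.29)·(2.30/5.84)·(7.63 − (4.80)) = -1.77 + (-0.11421)·(2.83) = -2.0932.

-2.0932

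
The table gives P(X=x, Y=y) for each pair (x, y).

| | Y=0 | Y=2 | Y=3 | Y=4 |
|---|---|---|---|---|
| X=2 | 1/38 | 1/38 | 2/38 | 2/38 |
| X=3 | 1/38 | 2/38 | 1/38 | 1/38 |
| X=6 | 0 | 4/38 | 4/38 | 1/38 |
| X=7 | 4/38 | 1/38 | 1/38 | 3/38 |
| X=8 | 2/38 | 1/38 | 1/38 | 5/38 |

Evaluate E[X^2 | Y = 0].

337/8

P(Y = 0) = 4/19.
Σ X^2·P over the event = 4·(1/38) + 9·(1/38) + 49·(4/38) + 64·(2/38) = 337/38.
E[X^2 | Y = 0] = (337/38) / (4/19) = 337/8.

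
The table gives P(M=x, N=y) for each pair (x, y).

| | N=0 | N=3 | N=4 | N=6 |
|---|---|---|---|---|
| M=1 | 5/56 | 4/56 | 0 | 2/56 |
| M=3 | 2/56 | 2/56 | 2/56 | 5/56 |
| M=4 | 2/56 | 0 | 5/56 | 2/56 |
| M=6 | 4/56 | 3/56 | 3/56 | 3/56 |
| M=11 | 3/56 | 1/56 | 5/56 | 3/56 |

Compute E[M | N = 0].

P(N = 0) = 2/7.
Σ M·P over the event = 1·(5/56) + 3·(2/56) + 4·(2/56) + 6·(4/56) + 11·(3/56) = 19/14.
E[M | N = 0] = (19/14) / (2/7) = 19/4.

19/4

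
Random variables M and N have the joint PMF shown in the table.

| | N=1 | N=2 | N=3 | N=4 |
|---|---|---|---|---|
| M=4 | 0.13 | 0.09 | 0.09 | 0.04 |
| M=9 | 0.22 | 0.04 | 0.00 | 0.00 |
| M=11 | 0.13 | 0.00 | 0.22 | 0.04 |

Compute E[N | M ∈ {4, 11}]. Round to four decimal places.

P(M ∈ {4, 11}) = 0.74.
Σ N·P over the event = 1·(0.13) + 2·(0.09) + 3·(0.09) + 4·(0.04) + 1·(0.13) + 3·(0.22) + 4·(0.04) = 1.69.
E[N | M ∈ {4, 11}] = (1.69) / (0.74) = 2.2838.

2.2838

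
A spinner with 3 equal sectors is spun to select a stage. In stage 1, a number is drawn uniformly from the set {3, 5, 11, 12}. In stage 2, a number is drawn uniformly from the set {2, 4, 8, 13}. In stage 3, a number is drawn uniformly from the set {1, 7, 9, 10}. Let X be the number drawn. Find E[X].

85/12

E[X | stage 1] = (3+5+11+12)/4 = 31/4.
E[X | stage 2] = (2+4+8+13)/4 = 27/4.
E[X | stage 3] = (1+7+9+10)/4 = 27/4.
E[X] = (1/3)·(31/4) + (1/3)·(27/4) + (1/3)·(27/4) = 85/12.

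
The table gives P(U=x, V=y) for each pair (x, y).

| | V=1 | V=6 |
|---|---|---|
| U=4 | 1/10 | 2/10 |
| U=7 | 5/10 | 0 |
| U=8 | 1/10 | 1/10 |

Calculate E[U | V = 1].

47/7

P(V = 1) = 7/10.
Summing U·P(U=x,V=y) over the conditioning event gives 47/10.
E[U | V = 1] = (47/10) / (7/10) = 47/7.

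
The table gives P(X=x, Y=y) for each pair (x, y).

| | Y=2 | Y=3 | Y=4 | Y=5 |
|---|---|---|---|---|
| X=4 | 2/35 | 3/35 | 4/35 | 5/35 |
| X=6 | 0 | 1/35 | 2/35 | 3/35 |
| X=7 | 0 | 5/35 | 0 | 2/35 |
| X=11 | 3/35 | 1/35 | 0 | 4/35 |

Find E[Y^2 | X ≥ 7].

P(X ≥ 7) = 3/7.
Σ Y^2·P over the event = 9·(5/35) + 25·(2/35) + 4·(3/35) + 9·(1/35) + 25·(4/35) = 216/35.
E[Y^2 | X ≥ 7] = (216/35) / (3/7) = 72/5.

72/5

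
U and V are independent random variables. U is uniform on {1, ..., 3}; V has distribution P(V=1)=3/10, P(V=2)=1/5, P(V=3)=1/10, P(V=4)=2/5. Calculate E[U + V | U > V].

31/8

P(U > V) = 4/15.
Summing (U+V)·P(x,y) over outcomes with U > V gives 31/30.
E[U + V | U > V] = (31/30) / (4/15) = 31/8.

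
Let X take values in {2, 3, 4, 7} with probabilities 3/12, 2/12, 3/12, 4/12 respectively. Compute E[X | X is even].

3

P(X is even) = 1/2.
Σ over the event: 2·1/4 + 4·1/4 = 3/2.
E[X | X is even] = (3/2) / (1/2) = 3.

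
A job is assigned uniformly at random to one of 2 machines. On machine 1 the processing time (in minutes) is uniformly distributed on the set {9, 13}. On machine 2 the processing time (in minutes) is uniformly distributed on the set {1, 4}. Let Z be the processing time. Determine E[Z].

E[Z | machine 1] = (9+13)/2 = 11.
E[Z | machine 2] = (1+4)/2 = 5/2.
By the law of total expectation,
E[Z] = (1/2)·(11) + (1/2)·(5/2) = 27/4.

27/4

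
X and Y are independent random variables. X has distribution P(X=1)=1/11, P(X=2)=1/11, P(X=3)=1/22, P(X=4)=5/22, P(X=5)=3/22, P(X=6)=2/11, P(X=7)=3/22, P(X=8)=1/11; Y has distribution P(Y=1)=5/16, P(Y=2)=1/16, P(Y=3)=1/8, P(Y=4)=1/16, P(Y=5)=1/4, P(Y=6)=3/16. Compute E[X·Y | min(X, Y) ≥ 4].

P(min(X, Y) ≥ 4) = 17/44.
Summing XY·P(x,y) over outcomes with min(X, Y) ≥ 4 gives 126/11.
E[X·Y | min(X, Y) ≥ 4] = (126/11) / (17/44) = 504/17.

504/17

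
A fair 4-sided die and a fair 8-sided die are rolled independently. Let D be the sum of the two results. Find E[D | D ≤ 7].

P(D ≤ 7) = 9/16.
Σ over the event: 2·1/32 + 3·1/16 + 4·3/32 + 5·1/8 + 6·1/8 + 7·1/8 = 23/8.
E[D | D ≤ 7] = (23/8) / (9/16) = 46/9.

46/9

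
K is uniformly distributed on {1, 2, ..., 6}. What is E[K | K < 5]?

5/2

Given K < 5, K is equally likely to be any of {1, 2, 3, 4}.
E[K | K < 5] = (1 + 2 + 3 + 4) / 4 = 5/2.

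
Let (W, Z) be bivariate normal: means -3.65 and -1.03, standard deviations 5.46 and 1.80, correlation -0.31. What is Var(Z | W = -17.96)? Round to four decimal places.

Var(Z | W=x) = (1 − ρ²)·σ_Z².
Var(Z | W=-17.96) = (1.80)²·(1 − (-0.31)²) = 3.24·0.9039 = 2.9286.

2.9286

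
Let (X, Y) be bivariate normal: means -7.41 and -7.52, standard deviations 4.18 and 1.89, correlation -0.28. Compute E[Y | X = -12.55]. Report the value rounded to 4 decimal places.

E[Y | X=x] = μ_Y + ρ(σ_Y/σ_X)(x − μ_X) for jointly normal variables.
E[Y | X=-12.55] = -7.52 + (-0.28)·(1.89/4.18)·(-12.55 − (-7.41)) = -7.52 + (-0.1266)·(-5.14) = -6.8693.

-6.8693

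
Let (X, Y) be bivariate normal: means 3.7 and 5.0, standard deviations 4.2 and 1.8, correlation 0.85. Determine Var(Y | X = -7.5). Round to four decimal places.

0.8991

For a bivariate normal, Var(Y | X=x) = σ_Y²(1 − ρ²).
Var(Y | X=-7.5) = (1.8)²·(1 − (0.85)²) = 3.24·0.2775 = 0.8991.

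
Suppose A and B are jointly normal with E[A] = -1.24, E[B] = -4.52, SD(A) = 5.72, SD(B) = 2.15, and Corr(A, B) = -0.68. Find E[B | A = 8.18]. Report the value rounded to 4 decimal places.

-6.9277

For a bivariate normal, E[B | A=x] = μ_B + ρ·(σ_B/σ_A)·(x − μ_A).
E[B | A=8.18] = -4.52 + (-0.68)·(2.15/5.72)·(8.18 − (-1.24)) = -4.52 + (-0.25559)·(9.42) = -6.9277.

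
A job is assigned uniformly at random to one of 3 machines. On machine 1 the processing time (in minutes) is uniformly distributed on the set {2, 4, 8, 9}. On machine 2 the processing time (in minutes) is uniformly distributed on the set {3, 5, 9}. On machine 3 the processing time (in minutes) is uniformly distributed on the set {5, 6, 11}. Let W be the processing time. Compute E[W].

E[W | machine 1] = (2+4+8+9)/4 = 23/4.
E[W | machine 2] = (3+5+9)/3 = 17/3.
E[W | machine 3] = (5+6+11)/3 = 22/3.
E[W] = (1/3)·(23/4) + (1/3)·(17/3) + (1/3)·(22/3) = 25/4.

25/4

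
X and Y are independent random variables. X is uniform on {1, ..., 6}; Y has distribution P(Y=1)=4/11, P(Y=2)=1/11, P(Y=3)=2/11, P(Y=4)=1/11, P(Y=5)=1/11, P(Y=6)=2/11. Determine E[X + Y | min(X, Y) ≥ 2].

57/7

P(min(X, Y) ≥ 2) = 35/66.
Summing (X+Y)·P(x,y) over outcomes with min(X, Y) ≥ 2 gives 95/22.
E[X + Y | min(X, Y) ≥ 2] = (95/22) / (35/66) = 57/7.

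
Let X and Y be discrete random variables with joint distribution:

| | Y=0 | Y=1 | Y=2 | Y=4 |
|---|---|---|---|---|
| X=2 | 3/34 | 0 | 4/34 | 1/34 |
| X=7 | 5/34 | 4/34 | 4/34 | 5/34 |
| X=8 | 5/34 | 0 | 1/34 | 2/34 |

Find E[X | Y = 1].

P(Y = 1) = 2/17.
Σ X·P over the event = 7·(4/34) = 14/17.
E[X | Y = 1] = (14/17) / (2/17) = 7.

7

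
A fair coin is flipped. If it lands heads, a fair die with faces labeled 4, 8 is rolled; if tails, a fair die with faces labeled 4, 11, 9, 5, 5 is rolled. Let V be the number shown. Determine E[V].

32/5

E[V | heads] = (4+8)/2 = 6.
E[V | tails] = (4+11+9+5+5)/5 = 34/5.
By the law of total expectation,
E[V] = (1/2)·(6) + (1/2)·(34/5) = 32/5.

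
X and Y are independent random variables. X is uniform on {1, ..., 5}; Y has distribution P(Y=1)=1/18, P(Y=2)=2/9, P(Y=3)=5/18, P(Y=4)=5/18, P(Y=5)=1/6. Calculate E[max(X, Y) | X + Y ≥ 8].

115/24

P(X + Y ≥ 8) = 4/15.
Summing max(X,Y)·P(x,y) over outcomes with X + Y ≥ 8 gives 23/18.
E[max(X, Y) | X + Y ≥ 8] = (23/18) / (4/15) = 115/24.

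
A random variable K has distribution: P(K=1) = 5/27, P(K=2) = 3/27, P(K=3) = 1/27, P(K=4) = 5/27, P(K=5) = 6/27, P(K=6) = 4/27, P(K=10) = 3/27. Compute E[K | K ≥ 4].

52/9

P(K ≥ 4) = 2/3.
Σ over the event: 4·5/27 + 5·2/9 + 6·4/27 + 10·1/9 = 104/27.
E[K | K ≥ 4] = (104/27) / (2/3) = 52/9.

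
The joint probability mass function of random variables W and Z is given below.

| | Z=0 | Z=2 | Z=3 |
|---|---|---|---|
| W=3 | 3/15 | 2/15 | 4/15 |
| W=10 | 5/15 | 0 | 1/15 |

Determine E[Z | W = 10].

P(W = 10) = 2/5.
Summing Z·P(W=x,Z=y) over the conditioning event gives 1/5.
E[Z | W = 10] = (1/5) / (2/5) = 1/2.

1/2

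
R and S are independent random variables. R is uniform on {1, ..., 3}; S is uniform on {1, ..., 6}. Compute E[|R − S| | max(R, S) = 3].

P(max(R, S) = 3) = 5/18.
Summing |R−S|·P(x,y) over outcomes with max(R, S) = 3 gives 1/3.
E[|R − S| | max(R, S) = 3] = (1/3) / (5/18) = 6/5.

6/5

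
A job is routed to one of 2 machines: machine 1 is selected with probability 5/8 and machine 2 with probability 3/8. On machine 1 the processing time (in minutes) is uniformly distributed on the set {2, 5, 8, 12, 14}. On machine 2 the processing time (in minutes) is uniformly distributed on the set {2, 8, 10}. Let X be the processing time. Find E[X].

E[X | machine 1] = (2+5+8+12+14)/5 = 41/5.
E[X | machine 2] = (2+8+10)/3 = 20/3.
E[X] = (5/8)·(41/5) + (3/8)·(20/3) = 61/8.

61/8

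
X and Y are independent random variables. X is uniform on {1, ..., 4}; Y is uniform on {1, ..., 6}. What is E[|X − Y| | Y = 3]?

1

Outcomes with Y = 3: (1,3), (2,3), (3,3), (4,3), each with probability 1/24.
E[|X − Y| | Y = 3] = (2 + 1 + 0 + 1) / 4 = 1.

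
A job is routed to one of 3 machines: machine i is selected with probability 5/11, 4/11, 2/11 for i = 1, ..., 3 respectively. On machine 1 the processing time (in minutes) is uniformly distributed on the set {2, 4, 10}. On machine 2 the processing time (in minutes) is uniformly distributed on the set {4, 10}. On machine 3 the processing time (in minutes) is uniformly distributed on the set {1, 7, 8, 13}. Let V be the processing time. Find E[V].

E[V | machine 1] = (2+4+10)/3 = 16/3.
E[V | machine 2] = (4+10)/2 = 7.
E[V | machine 3] = (1+7+8+13)/4 = 29/4.
By the law of total expectation,
E[V] = (5/11)·(16/3) + (4/11)·(7) + (2/11)·(29/4) = 415/66.

415/66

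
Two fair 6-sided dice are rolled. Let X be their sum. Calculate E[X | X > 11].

12

P(X > 11) = 1/36.
Σ over the event: 12·1/36 = 1/3.
E[X | X > 11] = (1/3) / (1/36) = 12.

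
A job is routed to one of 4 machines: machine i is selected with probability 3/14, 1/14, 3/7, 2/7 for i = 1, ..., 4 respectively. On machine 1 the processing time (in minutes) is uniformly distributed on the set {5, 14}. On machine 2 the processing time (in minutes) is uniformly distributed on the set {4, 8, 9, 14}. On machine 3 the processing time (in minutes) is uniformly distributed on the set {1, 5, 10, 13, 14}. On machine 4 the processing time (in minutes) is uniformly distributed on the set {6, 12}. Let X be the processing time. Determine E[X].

2497/280

E[X | machine 1] = (5+14)/2 = 19/2.
E[X | machine 2] = (4+8+9+14)/4 = 35/4.
E[X | machine 3] = (1+5+10+13+14)/5 = 43/5.
E[X | machine 4] = (6+12)/2 = 9.
By the law of total expectation,
E[X] = (3/14)·(19/2) + (1/14)·(35/4) + (3/7)·(43/5) + (2/7)·(9) = 2497/280.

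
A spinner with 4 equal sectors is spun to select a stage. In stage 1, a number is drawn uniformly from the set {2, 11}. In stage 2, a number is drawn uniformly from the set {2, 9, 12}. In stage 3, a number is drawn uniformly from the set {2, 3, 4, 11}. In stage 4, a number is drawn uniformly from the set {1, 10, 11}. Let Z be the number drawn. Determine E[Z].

E[Z | stage 1] = (2+11)/2 = 13/2.
E[Z | stage 2] = (2+9+12)/3 = 23/3.
E[Z | stage 3] = (2+3+4+11)/4 = 5.
E[Z | stage 4] = (1+10+11)/3 = 22/3.
E[Z] = (1/4)·(13/2) + (1/4)·(23/3) + (1/4)·(5) + (1/4)·(22/3) = 53/8.

53/8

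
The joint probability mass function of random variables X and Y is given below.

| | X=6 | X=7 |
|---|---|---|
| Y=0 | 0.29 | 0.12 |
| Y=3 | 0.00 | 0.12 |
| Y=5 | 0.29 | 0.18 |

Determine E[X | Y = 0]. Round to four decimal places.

6.2927

P(Y = 0) = 0.41.
Σ X·P over the event = 6·(0.29) + 7·(0.12) = 2.58.
E[X | Y = 0] = (2.58) / (0.41) = 6.2927.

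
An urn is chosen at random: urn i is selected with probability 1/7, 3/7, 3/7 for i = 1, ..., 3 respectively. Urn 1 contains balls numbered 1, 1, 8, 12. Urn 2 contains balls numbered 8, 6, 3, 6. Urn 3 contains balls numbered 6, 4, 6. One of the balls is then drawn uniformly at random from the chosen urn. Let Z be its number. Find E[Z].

155/28

E[Z | urn 1] = (1+1+8+12)/4 = 11/2.
E[Z | urn 2] = (8+6+3+6)/4 = 23/4.
E[Z | urn 3] = (6+4+6)/3 = 16/3.
By the law of total expectation,
E[Z] = (1/7)·(11/2) + (3/7)·(23/4) + (3/7)·(16/3) = 155/28.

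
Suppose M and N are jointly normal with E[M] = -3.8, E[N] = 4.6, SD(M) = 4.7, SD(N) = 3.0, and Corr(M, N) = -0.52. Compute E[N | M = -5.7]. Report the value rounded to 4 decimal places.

5.2306

For a bivariate normal, E[N | M=x] = μ_N + ρ·(σ_N/σ_M)·(x − μ_M).
E[N | M=-5.7] = 4.6 + (-0.52)·(3.0/4.7)·(-5.7 − (-3.8)) = 4.6 + (-0.33191)·(-1.9) = 5.2306.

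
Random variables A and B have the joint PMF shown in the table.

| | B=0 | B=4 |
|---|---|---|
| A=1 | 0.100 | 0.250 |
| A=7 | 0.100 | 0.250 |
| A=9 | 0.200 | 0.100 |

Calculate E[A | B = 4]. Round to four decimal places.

P(B = 4) = 0.600.
Σ A·P over the event = 1·(0.250) + 7·(0.250) + 9·(0.100) = 2.900.
E[A | B = 4] = (2.900) / (0.600) = 4.8333.

4.8333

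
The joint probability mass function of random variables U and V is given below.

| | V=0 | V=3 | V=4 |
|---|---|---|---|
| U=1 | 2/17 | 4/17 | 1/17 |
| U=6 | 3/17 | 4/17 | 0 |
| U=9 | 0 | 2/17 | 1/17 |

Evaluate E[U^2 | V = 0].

22

P(V = 0) = 5/17.
Summing U^2·P(U=x,V=y) over the conditioning event gives 110/17.
E[U^2 | V = 0] = (110/17) / (5/17) = 22.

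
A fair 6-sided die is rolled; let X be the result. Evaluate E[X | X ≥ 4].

Given X ≥ 4, X is equally likely to be any of {4, 5, 6}.
E[X | X ≥ 4] = (4 + 5 + 6) / 3 = 5.

5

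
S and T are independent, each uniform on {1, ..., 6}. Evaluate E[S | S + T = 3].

P(S + T = 3) = 1/18.
Summing S·P(x,y) over outcomes with S + T = 3 gives 1/12.
E[S | S + T = 3] = (1/12) / (1/18) = 3/2.

3/2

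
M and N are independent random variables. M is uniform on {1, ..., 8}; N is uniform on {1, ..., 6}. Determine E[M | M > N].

160/27

P(M > N) = 9/16.
Summing M·P(x,y) over outcomes with M > N gives 10/3.
E[M | M > N] = (10/3) / (9/16) = 160/27.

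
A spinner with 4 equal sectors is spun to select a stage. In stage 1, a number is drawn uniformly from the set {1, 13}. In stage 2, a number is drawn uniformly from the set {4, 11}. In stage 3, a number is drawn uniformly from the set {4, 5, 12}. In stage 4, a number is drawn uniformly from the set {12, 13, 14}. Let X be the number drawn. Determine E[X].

69/8

E[X | stage 1] = (1+13)/2 = 7.
E[X | stage 2] = (4+11)/2 = 15/2.
E[X | stage 3] = (4+5+12)/3 = 7.
E[X | stage 4] = (12+13+14)/3 = 13.
E[X] = (1/4)·(7) + (1/4)·(15/2) + (1/4)·(7) + (1/4)·(13) = 69/8.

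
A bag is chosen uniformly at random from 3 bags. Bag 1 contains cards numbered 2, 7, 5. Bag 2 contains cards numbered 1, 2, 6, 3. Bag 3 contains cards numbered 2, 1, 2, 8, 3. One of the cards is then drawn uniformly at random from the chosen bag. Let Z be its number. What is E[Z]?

163/45

E[Z | bag 1] = (2+7+5)/3 = 14/3.
E[Z | bag 2] = (1+2+6+3)/4 = 3.
E[Z | bag 3] = (2+1+2+8+3)/5 = 16/5.
By the law of total expectation,
E[Z] = (1/3)·(14/3) + (1/3)·(3) + (1/3)·(16/5) = 163/45.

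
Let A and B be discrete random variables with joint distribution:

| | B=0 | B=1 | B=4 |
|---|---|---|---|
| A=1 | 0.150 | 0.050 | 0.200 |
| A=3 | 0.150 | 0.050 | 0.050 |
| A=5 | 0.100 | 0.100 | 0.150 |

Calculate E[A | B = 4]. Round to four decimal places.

P(B = 4) = 0.400.
Σ A·P over the event = 1·(0.200) + 3·(0.050) + 5·(0.150) = 1.100.
E[A | B = 4] = (1.100) / (0.400) = 2.7500.

2.7500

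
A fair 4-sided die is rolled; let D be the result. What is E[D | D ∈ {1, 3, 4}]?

P(D ∈ {1, 3, 4}) = 3/4.
Σ over the event: 1·1/4 + 3·1/4 + 4·1/4 = 2.
E[D | D ∈ {1, 3, 4}] = (2) / (3/4) = 8/3.

8/3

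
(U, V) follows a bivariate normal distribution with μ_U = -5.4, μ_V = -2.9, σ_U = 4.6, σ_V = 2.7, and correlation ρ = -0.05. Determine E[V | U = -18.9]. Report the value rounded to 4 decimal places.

-2.5038

E[V | U=x] = μ_V + ρ(σ_V/σ_U)(x − μ_U) for jointly normal variables.
E[V | U=-18.9] = -2.9 + (-0.05)·(2.7/4.6)·(-18.9 − (-5.4)) = -2.9 + (-0.029348)·(-13.5) = -2.5038.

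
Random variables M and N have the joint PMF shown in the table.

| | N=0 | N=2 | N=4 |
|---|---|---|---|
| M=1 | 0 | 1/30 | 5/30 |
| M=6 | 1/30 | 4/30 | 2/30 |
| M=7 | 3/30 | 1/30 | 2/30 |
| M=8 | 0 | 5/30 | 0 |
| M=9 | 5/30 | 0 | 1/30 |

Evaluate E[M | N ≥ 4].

4

P(N ≥ 4) = 1/3.
Σ M·P over the event = 1·(5/30) + 6·(2/30) + 7·(2/30) + 9·(1/30) = 4/3.
E[M | N ≥ 4] = (4/3) / (1/3) = 4.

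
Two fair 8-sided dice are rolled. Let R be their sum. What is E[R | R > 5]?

P(R > 5) = 27/32.
E[R | R > 5] = (67/8) / (27/32) = 268/27.

268/27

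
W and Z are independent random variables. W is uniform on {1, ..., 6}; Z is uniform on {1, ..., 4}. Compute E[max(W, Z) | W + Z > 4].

9/2

P(W + Z > 4) = 3/4.
Summing max(W,Z)·P(x,y) over outcomes with W + Z > 4 gives 27/8.
E[max(W, Z) | W + Z > 4] = (27/8) / (3/4) = 9/2.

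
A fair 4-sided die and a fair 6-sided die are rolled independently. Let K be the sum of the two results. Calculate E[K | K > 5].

P(K > 5) = 7/12.
Σ over the event: 6·1/6 + 7·1/6 + 8·1/8 + 9·1/12 + 10·1/24 = 13/3.
E[K | K > 5] = (13/3) / (7/12) = 52/7.

52/7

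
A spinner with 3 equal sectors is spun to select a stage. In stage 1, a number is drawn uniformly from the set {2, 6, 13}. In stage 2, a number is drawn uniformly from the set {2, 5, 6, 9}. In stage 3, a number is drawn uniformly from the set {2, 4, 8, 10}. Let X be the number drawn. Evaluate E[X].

E[X | stage 1] = (2+6+13)/3 = 7.
E[X | stage 2] = (2+5+6+9)/4 = 11/2.
E[X | stage 3] = (2+4+8+10)/4 = 6.
E[X] = (1/3)·(7) + (1/3)·(11/2) + (1/3)·(6) = 37/6.

37/6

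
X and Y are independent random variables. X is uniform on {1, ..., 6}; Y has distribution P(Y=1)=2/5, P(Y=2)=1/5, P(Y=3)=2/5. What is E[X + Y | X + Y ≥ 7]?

P(X + Y ≥ 7) = 1/3.
Summing (X+Y)·P(x,y) over outcomes with X + Y ≥ 7 gives 77/30.
E[X + Y | X + Y ≥ 7] = (77/30) / (1/3) = 77/10.

77/10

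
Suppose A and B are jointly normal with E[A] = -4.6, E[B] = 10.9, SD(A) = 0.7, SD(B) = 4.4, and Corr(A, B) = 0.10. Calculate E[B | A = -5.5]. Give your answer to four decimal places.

The regression of B on A has slope ρ·σ_B/σ_A and passes through (μ_A, μ_B).
E[B | A=-5.5] = 10.9 + (0.10)·(4.4/0.7)·(-5.5 − (-4.6)) = 10.9 + (0.62857)·(-0.9) = 10.3343.

10.3343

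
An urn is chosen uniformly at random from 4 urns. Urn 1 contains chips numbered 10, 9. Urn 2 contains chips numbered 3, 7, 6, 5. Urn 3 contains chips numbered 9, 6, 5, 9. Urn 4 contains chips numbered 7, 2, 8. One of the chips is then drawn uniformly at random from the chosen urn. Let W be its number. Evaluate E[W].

83/12

E[W | urn 1] = (10+9)/2 = 19/2.
E[W | urn 2] = (3+7+6+5)/4 = 21/4.
E[W | urn 3] = (9+6+5+9)/4 = 29/4.
E[W | urn 4] = (7+2+8)/3 = 17/3.
E[W] = (1/4)·(19/2) + (1/4)·(21/4) + (1/4)·(29/4) + (1/4)·(17/3) = 83/12.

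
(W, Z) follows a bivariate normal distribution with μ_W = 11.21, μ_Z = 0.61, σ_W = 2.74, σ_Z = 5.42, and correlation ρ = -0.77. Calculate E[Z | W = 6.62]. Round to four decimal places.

7.6012

E[Z | W=x] = μ_Z + ρ(σ_Z/σ_W)(x − μ_W) for jointly normal variables.
E[Z | W=6.62] = 0.61 + (-0.77)·(5.42/2.74)·(6.62 − (11.21)) = 0.61 + (-1.52314)·(-4.59) = 7.6012.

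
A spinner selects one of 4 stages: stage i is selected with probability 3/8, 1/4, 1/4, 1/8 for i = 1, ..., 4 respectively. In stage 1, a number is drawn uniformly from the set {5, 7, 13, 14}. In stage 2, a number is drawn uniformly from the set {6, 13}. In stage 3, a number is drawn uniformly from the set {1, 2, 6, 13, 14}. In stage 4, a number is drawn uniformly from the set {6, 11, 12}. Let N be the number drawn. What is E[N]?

4339/480

E[N | stage 1] = (5+7+13+14)/4 = 39/4.
E[N | stage 2] = (6+13)/2 = 19/2.
E[N | stage 3] = (1+2+6+13+14)/5 = 36/5.
E[N | stage 4] = (6+11+12)/3 = 29/3.
By the law of total expectation,
E[N] = (3/8)·(39/4) + (1/4)·(19/2) + (1/4)·(36/5) + (1/8)·(29/3) = 4339/480.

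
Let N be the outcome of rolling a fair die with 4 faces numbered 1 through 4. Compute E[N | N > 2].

Given N > 2, N is equally likely to be any of {3, 4}.
E[N | N > 2] = (3 + 4) / 2 = 7/2.

7/2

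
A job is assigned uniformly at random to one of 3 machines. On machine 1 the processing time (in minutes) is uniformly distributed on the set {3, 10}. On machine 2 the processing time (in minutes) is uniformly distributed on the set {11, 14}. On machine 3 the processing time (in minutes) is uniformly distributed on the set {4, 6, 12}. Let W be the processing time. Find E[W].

E[W | machine 1] = (3+10)/2 = 13/2.
E[W | machine 2] = (11+14)/2 = 25/2.
E[W | machine 3] = (4+6+12)/3 = 22/3.
By the law of total expectation,
E[W] = (1/3)·(13/2) + (1/3)·(25/2) + (1/3)·(22/3) = 79/9.

79/9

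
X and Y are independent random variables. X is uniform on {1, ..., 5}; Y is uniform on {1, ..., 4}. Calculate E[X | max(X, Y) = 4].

22/7

P(max(X, Y) = 4) = 7/20.
Summing X·P(x,y) over outcomes with max(X, Y) = 4 gives 11/10.
E[X | max(X, Y) = 4] = (11/10) / (7/20) = 22/7.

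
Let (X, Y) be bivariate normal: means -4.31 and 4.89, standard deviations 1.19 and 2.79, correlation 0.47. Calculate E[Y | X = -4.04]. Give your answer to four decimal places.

5.1875

For a bivariate normal, E[Y | X=x] = μ_Y + ρ·(σ_Y/σ_X)·(x − μ_X).
E[Y | X=-4.04] = 4.89 + (0.47)·(2.79/1.19)·(-4.04 − (-4.31)) = 4.89 + (1.1019)·(0.27) = 5.1875.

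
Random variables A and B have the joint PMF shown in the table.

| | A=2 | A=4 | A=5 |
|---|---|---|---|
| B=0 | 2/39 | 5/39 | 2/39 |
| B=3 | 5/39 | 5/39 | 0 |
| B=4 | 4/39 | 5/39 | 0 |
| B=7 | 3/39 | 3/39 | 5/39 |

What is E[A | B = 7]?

P(B = 7) = 11/39.
Summing A·P(A=x,B=y) over the conditioning event gives 43/39.
E[A | B = 7] = (43/39) / (11/39) = 43/11.

43/11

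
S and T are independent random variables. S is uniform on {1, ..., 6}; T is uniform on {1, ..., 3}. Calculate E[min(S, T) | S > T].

11/6

P(S > T) = 2/3.
Summing min(S,T)·P(x,y) over outcomes with S > T gives 11/9.
E[min(S, T) | S > T] = (11/9) / (2/3) = 11/6.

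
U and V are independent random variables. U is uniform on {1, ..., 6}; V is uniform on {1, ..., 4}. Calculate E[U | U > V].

32/7

P(U > V) = 7/12.
Summing U·P(x,y) over outcomes with U > V gives 8/3.
E[U | U > V] = (8/3) / (7/12) = 32/7.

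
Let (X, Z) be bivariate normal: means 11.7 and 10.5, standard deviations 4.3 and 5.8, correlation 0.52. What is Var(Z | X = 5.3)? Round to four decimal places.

The conditional variance in a bivariate normal is σ_Z²(1 − ρ²), independent of x.
Var(Z | X=5.3) = (5.8)²·(1 − (0.52)²) = 33.64·0.7296 = 24.5437.

24.5437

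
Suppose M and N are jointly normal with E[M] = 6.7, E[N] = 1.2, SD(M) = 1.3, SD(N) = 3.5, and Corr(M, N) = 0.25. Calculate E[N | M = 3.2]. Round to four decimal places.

-1.1558

The regression of N on M has slope ρ·σ_N/σ_M and passes through (μ_M, μ_N).
E[N | M=3.2] = 1.2 + (0.25)·(3.5/1.3)·(3.2 − (6.7)) = 1.2 + (0.67308)·(-3.5) = -1.1558.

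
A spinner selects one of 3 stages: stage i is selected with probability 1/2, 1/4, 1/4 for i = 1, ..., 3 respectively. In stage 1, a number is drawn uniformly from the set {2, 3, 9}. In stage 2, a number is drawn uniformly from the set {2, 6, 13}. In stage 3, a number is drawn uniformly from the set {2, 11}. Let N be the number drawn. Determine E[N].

137/24

E[N | stage 1] = (2+3+9)/3 = 14/3.
E[N | stage 2] = (2+6+13)/3 = 7.
E[N | stage 3] = (2+11)/2 = 13/2.
E[N] = (1/2)·(14/3) + (1/4)·(7) + (1/4)·(13/2) = 137/24.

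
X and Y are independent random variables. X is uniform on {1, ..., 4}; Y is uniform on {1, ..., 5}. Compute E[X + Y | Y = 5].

Outcomes with Y = 5: (1,5), (2,5), (3,5), (4,5), each with probability 1/20.
E[X + Y | Y = 5] = (6 + 7 + 8 + 9) / 4 = 15/2.

15/2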